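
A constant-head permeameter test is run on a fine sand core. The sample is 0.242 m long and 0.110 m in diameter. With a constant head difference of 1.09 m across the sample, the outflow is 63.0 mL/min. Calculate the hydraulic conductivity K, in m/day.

Cross-sectional area A = π·(d/2)² = π × (0.110/2)² = 0.009503 m².
Convert discharge: 63.0 mL/min = 1.050e-06 m³/s.
Darcy's law rearranged: K = Q·L / (A·Δh) = 1.050e-06 × 0.242 / (0.009503 × 1.09) = 2.453e-05 m/s = 2.119 m/day.

2.12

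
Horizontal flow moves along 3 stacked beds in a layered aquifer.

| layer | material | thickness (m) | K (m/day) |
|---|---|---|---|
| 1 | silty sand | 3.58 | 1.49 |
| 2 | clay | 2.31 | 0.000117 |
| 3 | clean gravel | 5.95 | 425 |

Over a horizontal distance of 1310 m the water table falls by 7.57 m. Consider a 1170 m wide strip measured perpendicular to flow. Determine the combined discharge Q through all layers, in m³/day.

17100

Flow is parallel to layering, so each bed carries its own Darcy discharge and the transmissivities add.
Σ(K_i·b_i) = 1.49×3.58 + 0.000117×2.31 + 425×5.95 = 2534 m²/day.
Hydraulic gradient i = Δh / L = 7.57 / 1310 = 0.005779.
Q = Σ(K_i·b_i) · W · i = 2534 × 1170 × 0.005779 = 17133 m³/day.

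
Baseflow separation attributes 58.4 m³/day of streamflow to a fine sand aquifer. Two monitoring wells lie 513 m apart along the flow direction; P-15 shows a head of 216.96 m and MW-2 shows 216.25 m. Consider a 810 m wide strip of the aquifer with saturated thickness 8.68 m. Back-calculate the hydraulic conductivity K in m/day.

Cross-sectional area A = 810 × 8.68 = 7031 m².
Hydraulic gradient i = (216.96 − 216.25) / 513 = 0.71 / 513 = 0.001384.
From Q = K·A·i, K = Q / (A·i) = 58.4 / (7031 × 0.001384) = 6.002 m/day.

6.00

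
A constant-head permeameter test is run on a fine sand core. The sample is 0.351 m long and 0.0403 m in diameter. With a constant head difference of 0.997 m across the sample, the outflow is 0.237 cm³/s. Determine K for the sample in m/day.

5.65

Cross-sectional area A = π·(d/2)² = π × (0.0403/2)² = 0.001276 m².
Convert discharge: 0.237 cm³/s = 2.370e-07 m³/s.
Darcy's law rearranged: K = Q·L / (A·Δh) = 2.370e-07 × 0.351 / (0.001276 × 0.997) = 6.541e-05 m/s = 5.652 m/day.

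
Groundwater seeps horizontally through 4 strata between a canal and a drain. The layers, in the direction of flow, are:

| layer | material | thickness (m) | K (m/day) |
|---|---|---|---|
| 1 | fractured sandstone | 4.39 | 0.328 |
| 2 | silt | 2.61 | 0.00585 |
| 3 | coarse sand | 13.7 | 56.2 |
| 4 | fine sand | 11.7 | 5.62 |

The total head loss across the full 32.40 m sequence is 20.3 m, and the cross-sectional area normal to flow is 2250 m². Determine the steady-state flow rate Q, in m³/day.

Flow is perpendicular to layering, so the layers act in series and the equivalent K is the thickness-weighted harmonic mean.
Total thickness L = 4.39 + 2.61 + 13.7 + 11.7 = 32.40 m.
Σ(b_i/K_i) = 4.39/0.328 + 2.61/0.00585 + 13.7/56.2 + 11.7/5.62 = 461.9 d.
K_eq = L / Σ(b_i/K_i) = 32.40 / 461.9 = 0.07015 m/day.
Q = K_eq · A · (Δh/L) = 0.07015 × 2250 × (20.3/32.40) = 98.89 m³/day.

98.9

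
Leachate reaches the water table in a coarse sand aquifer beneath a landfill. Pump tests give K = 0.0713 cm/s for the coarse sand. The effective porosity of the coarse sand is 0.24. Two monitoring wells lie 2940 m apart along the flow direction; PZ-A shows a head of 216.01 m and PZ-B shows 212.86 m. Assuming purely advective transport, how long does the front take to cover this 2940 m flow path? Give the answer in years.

Convert K: 0.0713 cm/s × 864 = 61.60 m/day.
Hydraulic gradient i = (216.01 − 212.86) / 2940 = 3.15 / 2940 = 0.001071.
Darcy flux q = K · i = 61.60 × 0.001071 = 0.06600 m/day.
Seepage velocity v = q / n_e = 0.06600 / 0.24 = 0.2750 m/day.
Travel time t = L / v = 2940 / 0.2750 = 10690 days = 29.27 years.

29.3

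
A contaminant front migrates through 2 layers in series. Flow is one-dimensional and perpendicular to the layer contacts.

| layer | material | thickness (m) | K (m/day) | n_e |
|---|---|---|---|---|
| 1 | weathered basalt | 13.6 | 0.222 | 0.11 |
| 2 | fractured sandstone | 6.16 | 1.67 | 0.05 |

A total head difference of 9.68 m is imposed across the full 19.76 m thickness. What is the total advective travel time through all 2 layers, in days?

12.1

With flow normal to the layers, continuity requires the same specific discharge q through every layer.
Σ(b_i/K_i) = 13.6/0.222 + 6.16/1.67 = 64.95 d.
q = Δh / Σ(b_i/K_i) = 9.68 / 64.95 = 0.1490 m/day.
In each layer the seepage velocity is v_i = q/n_i, so the layer transit time is t_i = b_i·n_i / q:
  layer 1 (weathered basalt): t_1 = 13.6 × 0.11 / 0.1490 = 10.04 d
  layer 2 (fractured sandstone): t_2 = 6.16 × 0.05 / 0.1490 = 2.067 d
Total t = Σ t_i = 12.10 days.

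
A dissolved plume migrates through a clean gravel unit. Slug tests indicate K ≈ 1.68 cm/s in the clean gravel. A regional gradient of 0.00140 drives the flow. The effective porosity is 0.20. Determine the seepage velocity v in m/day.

Convert K: 1.68 cm/s × 864 = 1452 m/day.
Hydraulic gradient i = 0.00140.
Darcy flux q = K · i = 1452 × 0.001400 = 2.032 m/day.
Seepage velocity v = q / n_e = 2.032 / 0.20 = 10.16 m/day.

10.2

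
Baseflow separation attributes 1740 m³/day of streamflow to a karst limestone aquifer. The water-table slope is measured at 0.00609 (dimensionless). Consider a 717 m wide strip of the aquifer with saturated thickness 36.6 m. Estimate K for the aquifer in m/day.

10.9

Cross-sectional area A = 717 × 36.6 = 26242 m².
Hydraulic gradient i = 0.00609.
From Q = K·A·i, K = Q / (A·i) = 1740 / (26242 × 0.006090) = 10.89 m/day.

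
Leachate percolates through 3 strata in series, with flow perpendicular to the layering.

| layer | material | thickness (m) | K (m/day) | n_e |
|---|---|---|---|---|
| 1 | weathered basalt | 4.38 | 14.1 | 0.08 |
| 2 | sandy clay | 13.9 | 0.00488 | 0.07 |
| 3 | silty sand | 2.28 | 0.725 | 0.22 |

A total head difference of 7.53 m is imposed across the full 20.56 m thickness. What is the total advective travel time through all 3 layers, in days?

691

With flow normal to the layers, continuity requires the same specific discharge q through every layer.
Σ(b_i/K_i) = 4.38/14.1 + 13.9/0.00488 + 2.28/0.725 = 2852 d.
q = Δh / Σ(b_i/K_i) = 7.53 / 2852 = 0.002640 m/day.
In each layer the seepage velocity is v_i = q/n_i, so the layer transit time is t_i = b_i·n_i / q:
  layer 1 (weathered basalt): t_1 = 4.38 × 0.08 / 0.002640 = 132.7 d
  layer 2 (sandy clay): t_2 = 13.9 × 0.07 / 0.002640 = 368.5 d
  layer 3 (silty sand): t_3 = 2.28 × 0.22 / 0.002640 = 190.0 d
Total t = Σ t_i = 691.2 days.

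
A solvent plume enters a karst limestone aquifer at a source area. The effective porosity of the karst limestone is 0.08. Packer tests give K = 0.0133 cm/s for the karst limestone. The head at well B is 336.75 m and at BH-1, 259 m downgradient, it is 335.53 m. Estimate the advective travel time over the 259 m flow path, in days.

Convert K: 0.0133 cm/s × 864 = 11.49 m/day.
Hydraulic gradient i = (336.75 − 335.53) / 259 = 1.22 / 259 = 0.004710.
Darcy flux q = K · i = 11.49 × 0.004710 = 0.05413 m/day.
Seepage velocity v = q / n_e = 0.05413 / 0.08 = 0.6766 m/day.
Travel time t = L / v = 259 / 0.6766 = 382.8 days.

383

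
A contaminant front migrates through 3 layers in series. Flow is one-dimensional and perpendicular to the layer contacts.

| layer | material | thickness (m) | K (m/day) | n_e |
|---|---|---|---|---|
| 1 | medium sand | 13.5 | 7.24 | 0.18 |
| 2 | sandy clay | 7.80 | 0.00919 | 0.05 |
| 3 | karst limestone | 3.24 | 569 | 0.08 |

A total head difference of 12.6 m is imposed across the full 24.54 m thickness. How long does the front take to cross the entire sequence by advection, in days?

With flow normal to the layers, continuity requires the same specific discharge q through every layer.
Σ(b_i/K_i) = 13.5/7.24 + 7.80/0.00919 + 3.24/569 = 850.6 d.
q = Δh / Σ(b_i/K_i) = 12.6 / 850.6 = 0.01481 m/day.
In each layer the seepage velocity is v_i = q/n_i, so the layer transit time is t_i = b_i·n_i / q:
  layer 1 (medium sand): t_1 = 13.5 × 0.18 / 0.01481 = 164.0 d
  layer 2 (sandy clay): t_2 = 7.80 × 0.05 / 0.01481 = 26.33 d
  layer 3 (karst limestone): t_3 = 3.24 × 0.08 / 0.01481 = 17.50 d
Total t = Σ t_i = 207.9 days.

208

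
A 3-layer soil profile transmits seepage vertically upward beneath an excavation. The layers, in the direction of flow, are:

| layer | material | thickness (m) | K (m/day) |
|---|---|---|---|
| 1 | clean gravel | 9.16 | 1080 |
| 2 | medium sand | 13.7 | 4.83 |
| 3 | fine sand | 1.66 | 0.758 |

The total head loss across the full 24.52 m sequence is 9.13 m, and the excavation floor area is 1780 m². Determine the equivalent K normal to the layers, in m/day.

4.87

Flow is perpendicular to layering, so the layers act in series and the equivalent K is the thickness-weighted harmonic mean.
Total thickness L = 9.16 + 13.7 + 1.66 = 24.52 m.
Σ(b_i/K_i) = 9.16/1080 + 13.7/4.83 + 1.66/0.758 = 5.035 d.
K_eq = L / Σ(b_i/K_i) = 24.52 / 5.035 = 4.870 m/day.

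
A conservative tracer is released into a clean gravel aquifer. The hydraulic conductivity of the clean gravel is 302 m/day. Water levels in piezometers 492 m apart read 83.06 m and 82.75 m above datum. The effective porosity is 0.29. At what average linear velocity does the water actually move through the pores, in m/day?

0.656

Hydraulic gradient i = (83.06 − 82.75) / 492 = 0.31 / 492 = 0.0006301.
Darcy flux q = K · i = 302.0 × 0.0006301 = 0.1903 m/day.
Seepage velocity v = q / n_e = 0.1903 / 0.29 = 0.6562 m/day.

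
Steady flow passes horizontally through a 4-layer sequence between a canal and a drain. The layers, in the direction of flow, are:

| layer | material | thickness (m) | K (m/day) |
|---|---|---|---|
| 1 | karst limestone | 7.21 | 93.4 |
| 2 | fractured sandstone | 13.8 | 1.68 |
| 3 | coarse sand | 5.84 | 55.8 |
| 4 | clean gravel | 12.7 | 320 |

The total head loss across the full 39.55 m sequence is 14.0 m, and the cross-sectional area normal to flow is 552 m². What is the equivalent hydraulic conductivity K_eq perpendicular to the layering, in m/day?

4.69

Flow is perpendicular to layering, so the layers act in series and the equivalent K is the thickness-weighted harmonic mean.
Total thickness L = 7.21 + 13.8 + 5.84 + 12.7 = 39.55 m.
Σ(b_i/K_i) = 7.21/93.4 + 13.8/1.68 + 5.84/55.8 + 12.7/320 = 8.436 d.
K_eq = L / Σ(b_i/K_i) = 39.55 / 8.436 = 4.688 m/day.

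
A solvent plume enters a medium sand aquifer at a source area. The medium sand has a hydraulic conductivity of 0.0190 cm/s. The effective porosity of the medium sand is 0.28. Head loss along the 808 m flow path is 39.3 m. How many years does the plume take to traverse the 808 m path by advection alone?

0.776

Convert K: 0.0190 cm/s × 864 = 16.42 m/day.
Hydraulic gradient i = Δh / L = 39.3 / 808 = 0.04864.
Darcy flux q = K · i = 16.42 × 0.04864 = 0.7985 m/day.
Seepage velocity v = q / n_e = 0.7985 / 0.28 = 2.852 m/day.
Travel time t = L / v = 808 / 2.852 = 283.3 days = 0.7758 years.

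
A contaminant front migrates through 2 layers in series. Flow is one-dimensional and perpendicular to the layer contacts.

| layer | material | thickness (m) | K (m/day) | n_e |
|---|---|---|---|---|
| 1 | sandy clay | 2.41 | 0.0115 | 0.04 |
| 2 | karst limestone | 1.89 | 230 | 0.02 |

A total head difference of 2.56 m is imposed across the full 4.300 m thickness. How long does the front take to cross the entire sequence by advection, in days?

11.0

With flow normal to the layers, continuity requires the same specific discharge q through every layer.
Σ(b_i/K_i) = 2.41/0.0115 + 1.89/230 = 209.6 d.
q = Δh / Σ(b_i/K_i) = 2.56 / 209.6 = 0.01222 m/day.
In each layer the seepage velocity is v_i = q/n_i, so the layer transit time is t_i = b_i·n_i / q:
  layer 1 (sandy clay): t_1 = 2.41 × 0.04 / 0.01222 = 7.892 d
  layer 2 (karst limestone): t_2 = 1.89 × 0.02 / 0.01222 = 3.094 d
Total t = Σ t_i = 10.99 days.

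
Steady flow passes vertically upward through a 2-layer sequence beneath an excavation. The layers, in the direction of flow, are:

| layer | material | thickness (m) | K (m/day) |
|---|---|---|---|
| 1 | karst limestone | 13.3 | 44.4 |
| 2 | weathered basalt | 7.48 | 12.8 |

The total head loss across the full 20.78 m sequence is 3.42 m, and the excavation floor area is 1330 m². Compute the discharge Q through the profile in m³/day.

Flow is perpendicular to layering, so the layers act in series and the equivalent K is the thickness-weighted harmonic mean.
Total thickness L = 13.3 + 7.48 = 20.78 m.
Σ(b_i/K_i) = 13.3/44.4 + 7.48/12.8 = 0.8839 d.
K_eq = L / Σ(b_i/K_i) = 20.78 / 0.8839 = 23.51 m/day.
Q = K_eq · A · (Δh/L) = 23.51 × 1330 × (3.42/20.78) = 5146 m³/day.

5150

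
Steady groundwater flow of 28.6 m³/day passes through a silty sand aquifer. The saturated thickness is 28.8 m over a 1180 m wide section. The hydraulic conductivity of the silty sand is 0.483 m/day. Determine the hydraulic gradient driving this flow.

Cross-sectional area A = 1180 × 28.8 = 33984 m².
From Q = K·A·i, i = Q / (K·A) = 28.6 / (0.4830 × 33984) = 0.001742.

0.00174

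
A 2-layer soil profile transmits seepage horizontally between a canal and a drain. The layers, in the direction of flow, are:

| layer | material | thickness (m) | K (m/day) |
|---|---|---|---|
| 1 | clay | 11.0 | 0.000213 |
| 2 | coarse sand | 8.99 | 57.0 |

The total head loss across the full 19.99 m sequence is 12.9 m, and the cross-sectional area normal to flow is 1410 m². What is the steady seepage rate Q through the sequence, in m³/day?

Flow is perpendicular to layering, so the layers act in series and the equivalent K is the thickness-weighted harmonic mean.
Total thickness L = 11.0 + 8.99 = 19.99 m.
Σ(b_i/K_i) = 11.0/0.000213 + 8.99/57.0 = 51643 d.
K_eq = L / Σ(b_i/K_i) = 19.99 / 51643 = 0.0003871 m/day.
Q = K_eq · A · (Δh/L) = 0.0003871 × 1410 × (12.9/19.99) = 0.3522 m³/day.

0.352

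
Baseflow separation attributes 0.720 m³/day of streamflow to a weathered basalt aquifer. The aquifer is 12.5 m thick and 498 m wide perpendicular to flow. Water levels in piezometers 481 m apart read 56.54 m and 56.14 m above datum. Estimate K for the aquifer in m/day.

0.139

Cross-sectional area A = 498 × 12.5 = 6225 m².
Hydraulic gradient i = (56.54 − 56.14) / 481 = 0.4 / 481 = 0.0008316.
From Q = K·A·i, K = Q / (A·i) = 0.720 / (6225 × 0.0008316) = 0.1391 m/day.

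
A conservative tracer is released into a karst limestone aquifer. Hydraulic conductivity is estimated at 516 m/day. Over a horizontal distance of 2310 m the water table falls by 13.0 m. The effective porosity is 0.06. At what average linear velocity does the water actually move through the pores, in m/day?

Hydraulic gradient i = Δh / L = 13.0 / 2310 = 0.005628.
Darcy flux q = K · i = 516.0 × 0.005628 = 2.904 m/day.
Seepage velocity v = q / n_e = 2.904 / 0.06 = 48.40 m/day.

48.4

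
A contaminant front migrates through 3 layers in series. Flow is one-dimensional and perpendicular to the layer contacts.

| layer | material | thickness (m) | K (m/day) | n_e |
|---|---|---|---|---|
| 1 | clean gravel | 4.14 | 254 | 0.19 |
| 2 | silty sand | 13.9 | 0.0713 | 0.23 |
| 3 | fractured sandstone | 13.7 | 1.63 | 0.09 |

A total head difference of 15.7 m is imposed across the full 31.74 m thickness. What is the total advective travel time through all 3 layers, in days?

With flow normal to the layers, continuity requires the same specific discharge q through every layer.
Σ(b_i/K_i) = 4.14/254 + 13.9/0.0713 + 13.7/1.63 = 203.4 d.
q = Δh / Σ(b_i/K_i) = 15.7 / 203.4 = 0.07720 m/day.
In each layer the seepage velocity is v_i = q/n_i, so the layer transit time is t_i = b_i·n_i / q:
  layer 1 (clean gravel): t_1 = 4.14 × 0.19 / 0.07720 = 10.19 d
  layer 2 (silty sand): t_2 = 13.9 × 0.23 / 0.07720 = 41.41 d
  layer 3 (fractured sandstone): t_3 = 13.7 × 0.09 / 0.07720 = 15.97 d
Total t = Σ t_i = 67.57 days.

67.6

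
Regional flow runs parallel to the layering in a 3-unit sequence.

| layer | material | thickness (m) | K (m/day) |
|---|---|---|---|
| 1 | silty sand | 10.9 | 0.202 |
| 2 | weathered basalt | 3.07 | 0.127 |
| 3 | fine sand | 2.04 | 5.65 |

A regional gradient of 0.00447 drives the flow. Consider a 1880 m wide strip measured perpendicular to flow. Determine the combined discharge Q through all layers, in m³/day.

119

Flow is parallel to layering, so each bed carries its own Darcy discharge and the transmissivities add.
Σ(K_i·b_i) = 0.202×10.9 + 0.127×3.07 + 5.65×2.04 = 14.12 m²/day.
Hydraulic gradient i = 0.00447.
Q = Σ(K_i·b_i) · W · i = 14.12 × 1880 × 0.004470 = 118.6 m³/day.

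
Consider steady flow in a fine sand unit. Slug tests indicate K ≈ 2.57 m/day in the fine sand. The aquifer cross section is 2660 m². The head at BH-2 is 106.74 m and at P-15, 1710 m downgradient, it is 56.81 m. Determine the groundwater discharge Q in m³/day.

200

Hydraulic gradient i = (106.74 − 56.81) / 1710 = 49.93 / 1710 = 0.02920.
Darcy's law: Q = K · A · i = 2.570 × 2660 × 0.02920 = 199.6 m³/day.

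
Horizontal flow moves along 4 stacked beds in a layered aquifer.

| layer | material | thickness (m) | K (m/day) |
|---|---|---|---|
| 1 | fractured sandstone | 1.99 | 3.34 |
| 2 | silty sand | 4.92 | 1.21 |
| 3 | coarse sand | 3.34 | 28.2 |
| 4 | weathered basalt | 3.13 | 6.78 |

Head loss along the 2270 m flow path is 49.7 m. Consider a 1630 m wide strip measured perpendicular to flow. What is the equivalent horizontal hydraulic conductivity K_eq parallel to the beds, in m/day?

9.57

Flow is parallel to layering, so each bed carries its own Darcy discharge and the transmissivities add.
Σ(K_i·b_i) = 3.34×1.99 + 1.21×4.92 + 28.2×3.34 + 6.78×3.13 = 128.0 m²/day.
Total thickness b = 13.38 m, so K_eq = Σ(K_i·b_i)/b = 9.567 m/day.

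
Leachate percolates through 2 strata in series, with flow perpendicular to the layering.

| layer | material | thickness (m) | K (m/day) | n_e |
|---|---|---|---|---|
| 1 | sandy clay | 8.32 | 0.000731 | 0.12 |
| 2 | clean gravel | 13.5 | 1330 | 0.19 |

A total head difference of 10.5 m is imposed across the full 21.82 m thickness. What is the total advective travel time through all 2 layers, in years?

10.6

With flow normal to the layers, continuity requires the same specific discharge q through every layer.
Σ(b_i/K_i) = 8.32/0.000731 + 13.5/1330 = 11382 d.
q = Δh / Σ(b_i/K_i) = 10.5 / 11382 = 0.0009225 m/day.
In each layer the seepage velocity is v_i = q/n_i, so the layer transit time is t_i = b_i·n_i / q:
  layer 1 (sandy clay): t_1 = 8.32 × 0.12 / 0.0009225 = 1082 d
  layer 2 (clean gravel): t_2 = 13.5 × 0.19 / 0.0009225 = 2780 d
Total t = Σ t_i = 3863 days = 10.58 years.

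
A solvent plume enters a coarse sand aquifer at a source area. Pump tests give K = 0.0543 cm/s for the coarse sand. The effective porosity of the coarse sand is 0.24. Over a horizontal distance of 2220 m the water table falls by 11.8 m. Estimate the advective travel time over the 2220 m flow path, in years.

5.85

Convert K: 0.0543 cm/s × 864 = 46.92 m/day.
Hydraulic gradient i = Δh / L = 11.8 / 2220 = 0.005315.
Darcy flux q = K · i = 46.92 × 0.005315 = 0.2494 m/day.
Seepage velocity v = q / n_e = 0.2494 / 0.24 = 1.039 m/day.
Travel time t = L / v = 2220 / 1.039 = 2137 days = 5.850 years.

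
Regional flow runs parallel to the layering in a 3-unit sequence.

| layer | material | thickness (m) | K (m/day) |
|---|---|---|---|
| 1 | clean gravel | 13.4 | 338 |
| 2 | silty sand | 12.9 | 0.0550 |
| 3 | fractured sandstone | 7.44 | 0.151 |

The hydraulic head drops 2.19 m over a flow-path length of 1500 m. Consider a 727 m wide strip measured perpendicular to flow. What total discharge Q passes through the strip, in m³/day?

Flow is parallel to layering, so each bed carries its own Darcy discharge and the transmissivities add.
Σ(K_i·b_i) = 338×13.4 + 0.0550×12.9 + 0.151×7.44 = 4531 m²/day.
Hydraulic gradient i = Δh / L = 2.19 / 1500 = 0.001460.
Q = Σ(K_i·b_i) · W · i = 4531 × 727 × 0.001460 = 4809 m³/day.

4810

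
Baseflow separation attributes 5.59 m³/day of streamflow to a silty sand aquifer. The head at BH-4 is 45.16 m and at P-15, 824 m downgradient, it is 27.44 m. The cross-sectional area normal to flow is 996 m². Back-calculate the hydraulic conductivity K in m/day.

Hydraulic gradient i = (45.16 − 27.44) / 824 = 17.72 / 824 = 0.02150.
From Q = K·A·i, K = Q / (A·i) = 5.59 / (996.0 × 0.02150) = 0.2610 m/day.

0.261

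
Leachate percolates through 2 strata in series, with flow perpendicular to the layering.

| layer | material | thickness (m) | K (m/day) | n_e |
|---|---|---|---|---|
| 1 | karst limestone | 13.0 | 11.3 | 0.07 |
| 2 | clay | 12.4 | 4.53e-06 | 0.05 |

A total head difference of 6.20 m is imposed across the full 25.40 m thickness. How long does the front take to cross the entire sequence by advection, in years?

1850

With flow normal to the layers, continuity requires the same specific discharge q through every layer.
Σ(b_i/K_i) = 13.0/11.3 + 12.4/4.53e-06 = 2.737e+06 d.
q = Δh / Σ(b_i/K_i) = 6.20 / 2.737e+06 = 2.265e-06 m/day.
In each layer the seepage velocity is v_i = q/n_i, so the layer transit time is t_i = b_i·n_i / q:
  layer 1 (karst limestone): t_1 = 13.0 × 0.07 / 2.265e-06 = 4.018e+05 d
  layer 2 (clay): t_2 = 12.4 × 0.05 / 2.265e-06 = 2.737e+05 d
Total t = Σ t_i = 6.755e+05 days = 1849 years.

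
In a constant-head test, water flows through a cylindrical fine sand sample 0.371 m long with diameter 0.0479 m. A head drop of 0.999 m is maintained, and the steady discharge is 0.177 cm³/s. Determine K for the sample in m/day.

3.15

Cross-sectional area A = π·(d/2)² = π × (0.0479/2)² = 0.001802 m².
Convert discharge: 0.177 cm³/s = 1.770e-07 m³/s.
Darcy's law rearranged: K = Q·L / (A·Δh) = 1.770e-07 × 0.371 / (0.001802 × 0.999) = 3.648e-05 m/s = 3.152 m/day.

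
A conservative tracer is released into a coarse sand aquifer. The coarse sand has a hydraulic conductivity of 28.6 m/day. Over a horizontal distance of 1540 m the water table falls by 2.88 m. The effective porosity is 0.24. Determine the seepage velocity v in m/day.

Hydraulic gradient i = Δh / L = 2.88 / 1540 = 0.001870.
Darcy flux q = K · i = 28.60 × 0.001870 = 0.05349 m/day.
Seepage velocity v = q / n_e = 0.05349 / 0.24 = 0.2229 m/day.

0.223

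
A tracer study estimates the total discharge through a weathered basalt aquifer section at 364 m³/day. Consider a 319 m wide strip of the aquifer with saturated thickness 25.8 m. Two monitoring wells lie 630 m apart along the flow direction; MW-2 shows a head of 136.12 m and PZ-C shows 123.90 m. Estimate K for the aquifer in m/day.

2.28

Cross-sectional area A = 319 × 25.8 = 8230 m².
Hydraulic gradient i = (136.12 − 123.90) / 630 = 12.22 / 630 = 0.01940.
From Q = K·A·i, K = Q / (A·i) = 364 / (8230 × 0.01940) = 2.280 m/day.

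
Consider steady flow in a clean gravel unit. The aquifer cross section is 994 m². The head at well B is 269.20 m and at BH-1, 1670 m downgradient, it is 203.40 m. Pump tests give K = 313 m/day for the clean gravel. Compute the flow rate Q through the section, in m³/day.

Hydraulic gradient i = (269.20 − 203.40) / 1670 = 65.8 / 1670 = 0.03940.
Darcy's law: Q = K · A · i = 313.0 × 994.0 × 0.03940 = 12259 m³/day.

12300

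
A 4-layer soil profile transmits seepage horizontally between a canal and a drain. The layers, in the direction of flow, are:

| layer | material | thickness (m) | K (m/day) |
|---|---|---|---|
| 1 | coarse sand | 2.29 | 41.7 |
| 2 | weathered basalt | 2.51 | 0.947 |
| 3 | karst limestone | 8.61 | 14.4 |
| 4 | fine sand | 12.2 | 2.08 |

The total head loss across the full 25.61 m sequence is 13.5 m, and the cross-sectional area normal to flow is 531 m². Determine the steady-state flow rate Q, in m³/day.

Flow is perpendicular to layering, so the layers act in series and the equivalent K is the thickness-weighted harmonic mean.
Total thickness L = 2.29 + 2.51 + 8.61 + 12.2 = 25.61 m.
Σ(b_i/K_i) = 2.29/41.7 + 2.51/0.947 + 8.61/14.4 + 12.2/2.08 = 9.169 d.
K_eq = L / Σ(b_i/K_i) = 25.61 / 9.169 = 2.793 m/day.
Q = K_eq · A · (Δh/L) = 2.793 × 531 × (13.5/25.61) = 781.8 m³/day.

782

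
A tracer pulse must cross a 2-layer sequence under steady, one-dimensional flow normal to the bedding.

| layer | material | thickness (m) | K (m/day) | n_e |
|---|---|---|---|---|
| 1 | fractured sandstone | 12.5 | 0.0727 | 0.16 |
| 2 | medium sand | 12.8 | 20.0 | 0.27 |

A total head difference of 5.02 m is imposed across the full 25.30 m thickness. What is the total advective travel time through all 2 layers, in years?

0.514

With flow normal to the layers, continuity requires the same specific discharge q through every layer.
Σ(b_i/K_i) = 12.5/0.0727 + 12.8/20.0 = 172.6 d.
q = Δh / Σ(b_i/K_i) = 5.02 / 172.6 = 0.02909 m/day.
In each layer the seepage velocity is v_i = q/n_i, so the layer transit time is t_i = b_i·n_i / q:
  layer 1 (fractured sandstone): t_1 = 12.5 × 0.16 / 0.02909 = 68.76 d
  layer 2 (medium sand): t_2 = 12.8 × 0.27 / 0.02909 = 118.8 d
Total t = Σ t_i = 187.6 days = 0.5135 years.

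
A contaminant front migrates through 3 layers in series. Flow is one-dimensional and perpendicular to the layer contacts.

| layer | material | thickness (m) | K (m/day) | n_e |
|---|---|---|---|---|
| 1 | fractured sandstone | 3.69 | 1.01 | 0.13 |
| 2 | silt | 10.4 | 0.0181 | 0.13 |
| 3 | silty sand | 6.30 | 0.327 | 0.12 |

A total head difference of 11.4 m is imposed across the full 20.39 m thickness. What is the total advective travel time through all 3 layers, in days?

136

With flow normal to the layers, continuity requires the same specific discharge q through every layer.
Σ(b_i/K_i) = 3.69/1.01 + 10.4/0.0181 + 6.30/0.327 = 597.5 d.
q = Δh / Σ(b_i/K_i) = 11.4 / 597.5 = 0.01908 m/day.
In each layer the seepage velocity is v_i = q/n_i, so the layer transit time is t_i = b_i·n_i / q:
  layer 1 (fractured sandstone): t_1 = 3.69 × 0.13 / 0.01908 = 25.14 d
  layer 2 (silt): t_2 = 10.4 × 0.13 / 0.01908 = 70.86 d
  layer 3 (silty sand): t_3 = 6.30 × 0.12 / 0.01908 = 39.62 d
Total t = Σ t_i = 135.6 days.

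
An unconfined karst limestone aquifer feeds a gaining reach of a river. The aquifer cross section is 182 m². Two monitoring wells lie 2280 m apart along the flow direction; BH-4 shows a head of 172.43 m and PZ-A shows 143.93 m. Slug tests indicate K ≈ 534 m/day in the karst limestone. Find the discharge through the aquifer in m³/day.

Hydraulic gradient i = (172.43 − 143.93) / 2280 = 28.5 / 2280 = 0.01250.
Darcy's law: Q = K · A · i = 534.0 × 182.0 × 0.01250 = 1215 m³/day.

1210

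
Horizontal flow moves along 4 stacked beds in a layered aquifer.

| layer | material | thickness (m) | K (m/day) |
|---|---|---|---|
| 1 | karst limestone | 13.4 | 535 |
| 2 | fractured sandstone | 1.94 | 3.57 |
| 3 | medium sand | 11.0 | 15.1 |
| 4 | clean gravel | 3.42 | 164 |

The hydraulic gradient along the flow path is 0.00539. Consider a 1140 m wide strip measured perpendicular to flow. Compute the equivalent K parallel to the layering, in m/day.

Flow is parallel to layering, so each bed carries its own Darcy discharge and the transmissivities add.
Σ(K_i·b_i) = 535×13.4 + 3.57×1.94 + 15.1×11.0 + 164×3.42 = 7903 m²/day.
Total thickness b = 29.76 m, so K_eq = Σ(K_i·b_i)/b = 265.6 m/day.

266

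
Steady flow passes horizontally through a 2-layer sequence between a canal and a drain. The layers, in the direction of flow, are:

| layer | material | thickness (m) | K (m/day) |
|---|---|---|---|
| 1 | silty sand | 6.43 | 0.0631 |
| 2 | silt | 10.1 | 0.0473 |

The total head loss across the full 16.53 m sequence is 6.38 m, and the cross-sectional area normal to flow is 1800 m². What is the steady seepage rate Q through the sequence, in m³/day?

Flow is perpendicular to layering, so the layers act in series and the equivalent K is the thickness-weighted harmonic mean.
Total thickness L = 6.43 + 10.1 = 16.53 m.
Σ(b_i/K_i) = 6.43/0.0631 + 10.1/0.0473 = 315.4 d.
K_eq = L / Σ(b_i/K_i) = 16.53 / 315.4 = 0.05240 m/day.
Q = K_eq · A · (Δh/L) = 0.05240 × 1800 × (6.38/16.53) = 36.41 m³/day.

36.4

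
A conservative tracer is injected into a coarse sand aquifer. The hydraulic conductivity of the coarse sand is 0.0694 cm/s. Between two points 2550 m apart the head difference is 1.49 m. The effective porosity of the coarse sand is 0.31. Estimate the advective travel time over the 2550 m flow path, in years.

61.8

Convert K: 0.0694 cm/s × 864 = 59.96 m/day.
Hydraulic gradient i = Δh / L = 1.49 / 2550 = 0.0005843.
Darcy flux q = K · i = 59.96 × 0.0005843 = 0.03504 m/day.
Seepage velocity v = q / n_e = 0.03504 / 0.31 = 0.1130 m/day.
Travel time t = L / v = 2550 / 0.1130 = 22562 days = 61.77 years.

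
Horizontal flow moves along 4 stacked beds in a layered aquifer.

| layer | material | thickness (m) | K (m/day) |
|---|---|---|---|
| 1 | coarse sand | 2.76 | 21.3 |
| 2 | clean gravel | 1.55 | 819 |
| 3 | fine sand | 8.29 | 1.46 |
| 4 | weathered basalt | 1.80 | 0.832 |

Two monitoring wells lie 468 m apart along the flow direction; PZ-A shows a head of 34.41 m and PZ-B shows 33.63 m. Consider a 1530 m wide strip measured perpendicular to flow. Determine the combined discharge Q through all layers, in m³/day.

Flow is parallel to layering, so each bed carries its own Darcy discharge and the transmissivities add.
Σ(K_i·b_i) = 21.3×2.76 + 819×1.55 + 1.46×8.29 + 0.832×1.80 = 1342 m²/day.
Hydraulic gradient i = (34.41 − 33.63) / 468 = 0.78 / 468 = 0.001667.
Q = Σ(K_i·b_i) · W · i = 1342 × 1530 × 0.001667 = 3422 m³/day.

3420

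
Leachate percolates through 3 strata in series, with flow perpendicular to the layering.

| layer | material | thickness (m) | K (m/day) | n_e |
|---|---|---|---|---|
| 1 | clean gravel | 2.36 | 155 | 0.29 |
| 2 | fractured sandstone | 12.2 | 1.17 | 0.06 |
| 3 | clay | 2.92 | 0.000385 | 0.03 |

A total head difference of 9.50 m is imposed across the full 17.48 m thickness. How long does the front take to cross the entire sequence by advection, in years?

3.29

With flow normal to the layers, continuity requires the same specific discharge q through every layer.
Σ(b_i/K_i) = 2.36/155 + 12.2/1.17 + 2.92/0.000385 = 7595 d.
q = Δh / Σ(b_i/K_i) = 9.50 / 7595 = 0.001251 m/day.
In each layer the seepage velocity is v_i = q/n_i, so the layer transit time is t_i = b_i·n_i / q:
  layer 1 (clean gravel): t_1 = 2.36 × 0.29 / 0.001251 = 547.1 d
  layer 2 (fractured sandstone): t_2 = 12.2 × 0.06 / 0.001251 = 585.2 d
  layer 3 (clay): t_3 = 2.92 × 0.03 / 0.001251 = 70.03 d
Total t = Σ t_i = 1202 days = 3.292 years.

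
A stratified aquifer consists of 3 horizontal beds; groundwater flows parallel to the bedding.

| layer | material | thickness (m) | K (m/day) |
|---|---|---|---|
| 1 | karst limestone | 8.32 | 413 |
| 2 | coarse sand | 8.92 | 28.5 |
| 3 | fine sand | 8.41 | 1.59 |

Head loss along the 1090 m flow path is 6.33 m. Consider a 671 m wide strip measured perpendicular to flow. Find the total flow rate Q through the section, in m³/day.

Flow is parallel to layering, so each bed carries its own Darcy discharge and the transmissivities add.
Σ(K_i·b_i) = 413×8.32 + 28.5×8.92 + 1.59×8.41 = 3704 m²/day.
Hydraulic gradient i = Δh / L = 6.33 / 1090 = 0.005807.
Q = Σ(K_i·b_i) · W · i = 3704 × 671 × 0.005807 = 14433 m³/day.

14400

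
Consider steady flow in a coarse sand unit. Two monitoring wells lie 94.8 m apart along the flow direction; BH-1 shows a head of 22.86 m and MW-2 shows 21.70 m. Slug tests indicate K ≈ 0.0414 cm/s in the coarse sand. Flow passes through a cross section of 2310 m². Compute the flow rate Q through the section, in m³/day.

Convert K: 0.0414 cm/s × 864 = 35.77 m/day.
Hydraulic gradient i = (22.86 − 21.70) / 94.8 = 1.16 / 94.8 = 0.01224.
Darcy's law: Q = K · A · i = 35.77 × 2310 × 0.01224 = 1011 m³/day.

1010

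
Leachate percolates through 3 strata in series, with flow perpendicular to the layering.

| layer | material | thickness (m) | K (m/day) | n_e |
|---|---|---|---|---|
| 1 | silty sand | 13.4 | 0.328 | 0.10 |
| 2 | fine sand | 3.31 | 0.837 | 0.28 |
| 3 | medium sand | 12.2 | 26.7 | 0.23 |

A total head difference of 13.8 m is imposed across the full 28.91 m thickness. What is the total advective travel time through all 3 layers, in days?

16.6

With flow normal to the layers, continuity requires the same specific discharge q through every layer.
Σ(b_i/K_i) = 13.4/0.328 + 3.31/0.837 + 12.2/26.7 = 45.27 d.
q = Δh / Σ(b_i/K_i) = 13.8 / 45.27 = 0.3049 m/day.
In each layer the seepage velocity is v_i = q/n_i, so the layer transit time is t_i = b_i·n_i / q:
  layer 1 (silty sand): t_1 = 13.4 × 0.10 / 0.3049 = 4.395 d
  layer 2 (fine sand): t_2 = 3.31 × 0.28 / 0.3049 = 3.040 d
  layer 3 (medium sand): t_3 = 12.2 × 0.23 / 0.3049 = 9.204 d
Total t = Σ t_i = 16.64 days.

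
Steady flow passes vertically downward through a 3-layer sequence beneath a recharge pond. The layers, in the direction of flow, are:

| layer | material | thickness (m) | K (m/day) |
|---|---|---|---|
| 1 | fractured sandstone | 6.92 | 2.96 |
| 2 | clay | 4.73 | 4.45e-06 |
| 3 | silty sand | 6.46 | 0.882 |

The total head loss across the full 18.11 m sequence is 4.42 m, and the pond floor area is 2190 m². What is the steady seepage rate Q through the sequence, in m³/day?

Flow is perpendicular to layering, so the layers act in series and the equivalent K is the thickness-weighted harmonic mean.
Total thickness L = 6.92 + 4.73 + 6.46 = 18.11 m.
Σ(b_i/K_i) = 6.92/2.96 + 4.73/4.45e-06 + 6.46/0.882 = 1.063e+06 d.
K_eq = L / Σ(b_i/K_i) = 18.11 / 1.063e+06 = 1.704e-05 m/day.
Q = K_eq · A · (Δh/L) = 1.704e-05 × 2190 × (4.42/18.11) = 0.009107 m³/day.

0.00911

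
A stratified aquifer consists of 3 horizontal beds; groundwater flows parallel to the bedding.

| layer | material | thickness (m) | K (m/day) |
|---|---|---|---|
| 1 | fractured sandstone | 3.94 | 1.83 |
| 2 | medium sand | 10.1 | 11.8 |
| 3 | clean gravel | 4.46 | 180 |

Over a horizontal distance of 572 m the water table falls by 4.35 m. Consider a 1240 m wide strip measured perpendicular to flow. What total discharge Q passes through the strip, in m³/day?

Flow is parallel to layering, so each bed carries its own Darcy discharge and the transmissivities add.
Σ(K_i·b_i) = 1.83×3.94 + 11.8×10.1 + 180×4.46 = 929.2 m²/day.
Hydraulic gradient i = Δh / L = 4.35 / 572 = 0.007605.
Q = Σ(K_i·b_i) · W · i = 929.2 × 1240 × 0.007605 = 8762 m³/day.

8760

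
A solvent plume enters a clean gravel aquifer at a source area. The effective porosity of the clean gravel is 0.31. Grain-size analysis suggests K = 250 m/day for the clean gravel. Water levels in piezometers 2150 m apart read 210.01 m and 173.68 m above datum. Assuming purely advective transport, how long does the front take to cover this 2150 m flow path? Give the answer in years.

0.432

Hydraulic gradient i = (210.01 − 173.68) / 2150 = 36.33 / 2150 = 0.01690.
Darcy flux q = K · i = 250.0 × 0.01690 = 4.224 m/day.
Seepage velocity v = q / n_e = 4.224 / 0.31 = 13.63 m/day.
Travel time t = L / v = 2150 / 13.63 = 157.8 days = 0.4320 years.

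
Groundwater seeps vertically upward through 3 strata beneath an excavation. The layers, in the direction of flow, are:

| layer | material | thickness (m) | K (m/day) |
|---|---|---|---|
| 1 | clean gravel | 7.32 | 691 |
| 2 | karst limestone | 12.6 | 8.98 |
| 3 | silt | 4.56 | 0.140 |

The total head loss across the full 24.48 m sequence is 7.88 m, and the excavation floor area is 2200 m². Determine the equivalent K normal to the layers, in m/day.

0.720

Flow is perpendicular to layering, so the layers act in series and the equivalent K is the thickness-weighted harmonic mean.
Total thickness L = 7.32 + 12.6 + 4.56 = 24.48 m.
Σ(b_i/K_i) = 7.32/691 + 12.6/8.98 + 4.56/0.140 = 33.99 d.
K_eq = L / Σ(b_i/K_i) = 24.48 / 33.99 = 0.7203 m/day.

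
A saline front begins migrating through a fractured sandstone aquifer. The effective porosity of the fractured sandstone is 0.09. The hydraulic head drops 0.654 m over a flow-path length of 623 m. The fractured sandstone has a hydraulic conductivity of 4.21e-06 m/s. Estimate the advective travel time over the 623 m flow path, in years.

Convert K: 4.21e-06 m/s × 86400 = 0.3637 m/day.
Hydraulic gradient i = Δh / L = 0.654 / 623 = 0.001050.
Darcy flux q = K · i = 0.3637 × 0.001050 = 0.0003818 m/day.
Seepage velocity v = q / n_e = 0.0003818 / 0.09 = 0.004243 m/day.
Travel time t = L / v = 623 / 0.004243 = 1.468e+05 days = 402.0 years.

402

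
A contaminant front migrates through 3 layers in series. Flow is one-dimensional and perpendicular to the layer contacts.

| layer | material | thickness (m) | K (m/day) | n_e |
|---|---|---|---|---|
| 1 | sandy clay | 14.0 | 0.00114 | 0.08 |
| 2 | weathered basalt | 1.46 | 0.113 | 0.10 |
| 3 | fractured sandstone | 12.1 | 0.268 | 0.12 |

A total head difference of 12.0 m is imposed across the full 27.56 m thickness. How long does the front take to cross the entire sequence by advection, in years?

7.65

With flow normal to the layers, continuity requires the same specific discharge q through every layer.
Σ(b_i/K_i) = 14.0/0.00114 + 1.46/0.113 + 12.1/0.268 = 12339 d.
q = Δh / Σ(b_i/K_i) = 12.0 / 12339 = 0.0009725 m/day.
In each layer the seepage velocity is v_i = q/n_i, so the layer transit time is t_i = b_i·n_i / q:
  layer 1 (sandy clay): t_1 = 14.0 × 0.08 / 0.0009725 = 1152 d
  layer 2 (weathered basalt): t_2 = 1.46 × 0.10 / 0.0009725 = 150.1 d
  layer 3 (fractured sandstone): t_3 = 12.1 × 0.12 / 0.0009725 = 1493 d
Total t = Σ t_i = 2795 days = 7.652 years.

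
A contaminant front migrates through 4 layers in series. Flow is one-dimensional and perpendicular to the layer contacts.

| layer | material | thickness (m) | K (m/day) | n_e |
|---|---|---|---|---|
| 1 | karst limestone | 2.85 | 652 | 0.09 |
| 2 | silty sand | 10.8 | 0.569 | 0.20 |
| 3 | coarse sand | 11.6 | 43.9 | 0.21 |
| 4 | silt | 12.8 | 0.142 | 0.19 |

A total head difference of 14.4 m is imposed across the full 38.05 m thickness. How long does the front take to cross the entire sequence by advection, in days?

55.3

With flow normal to the layers, continuity requires the same specific discharge q through every layer.
Σ(b_i/K_i) = 2.85/652 + 10.8/0.569 + 11.6/43.9 + 12.8/0.142 = 109.4 d.
q = Δh / Σ(b_i/K_i) = 14.4 / 109.4 = 0.1316 m/day.
In each layer the seepage velocity is v_i = q/n_i, so the layer transit time is t_i = b_i·n_i / q:
  layer 1 (karst limestone): t_1 = 2.85 × 0.09 / 0.1316 = 1.949 d
  layer 2 (silty sand): t_2 = 10.8 × 0.20 / 0.1316 = 16.41 d
  layer 3 (coarse sand): t_3 = 11.6 × 0.21 / 0.1316 = 18.51 d
  layer 4 (silt): t_4 = 12.8 × 0.19 / 0.1316 = 18.47 d
Total t = Σ t_i = 55.34 days.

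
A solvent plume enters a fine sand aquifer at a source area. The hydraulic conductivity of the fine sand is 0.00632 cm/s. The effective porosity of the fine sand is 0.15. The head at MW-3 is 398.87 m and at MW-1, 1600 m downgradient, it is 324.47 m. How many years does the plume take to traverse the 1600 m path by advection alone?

Convert K: 0.00632 cm/s × 864 = 5.460 m/day.
Hydraulic gradient i = (398.87 − 324.47) / 1600 = 74.4 / 1600 = 0.04650.
Darcy flux q = K · i = 5.460 × 0.04650 = 0.2539 m/day.
Seepage velocity v = q / n_e = 0.2539 / 0.15 = 1.693 m/day.
Travel time t = L / v = 1600 / 1.693 = 945.2 days = 2.588 years.

2.59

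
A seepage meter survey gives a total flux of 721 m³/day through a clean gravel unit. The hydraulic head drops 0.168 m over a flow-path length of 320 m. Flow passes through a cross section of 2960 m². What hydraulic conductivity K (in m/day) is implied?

Hydraulic gradient i = Δh / L = 0.168 / 320 = 0.0005250.
From Q = K·A·i, K = Q / (A·i) = 721 / (2960 × 0.0005250) = 464.0 m/day.

464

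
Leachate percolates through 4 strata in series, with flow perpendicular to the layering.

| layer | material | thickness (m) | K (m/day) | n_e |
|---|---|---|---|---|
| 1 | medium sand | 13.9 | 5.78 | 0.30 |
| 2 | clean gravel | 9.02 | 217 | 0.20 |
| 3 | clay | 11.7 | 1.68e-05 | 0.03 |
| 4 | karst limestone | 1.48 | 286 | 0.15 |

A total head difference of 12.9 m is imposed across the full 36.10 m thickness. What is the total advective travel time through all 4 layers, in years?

With flow normal to the layers, continuity requires the same specific discharge q through every layer.
Σ(b_i/K_i) = 13.9/5.78 + 9.02/217 + 11.7/1.68e-05 + 1.48/286 = 6.964e+05 d.
q = Δh / Σ(b_i/K_i) = 12.9 / 6.964e+05 = 1.852e-05 m/day.
In each layer the seepage velocity is v_i = q/n_i, so the layer transit time is t_i = b_i·n_i / q:
  layer 1 (medium sand): t_1 = 13.9 × 0.30 / 1.852e-05 = 2.251e+05 d
  layer 2 (clean gravel): t_2 = 9.02 × 0.20 / 1.852e-05 = 97392 d
  layer 3 (clay): t_3 = 11.7 × 0.03 / 1.852e-05 = 18949 d
  layer 4 (karst limestone): t_4 = 1.48 × 0.15 / 1.852e-05 = 11985 d
Total t = Σ t_i = 3.535e+05 days = 967.7 years.

968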